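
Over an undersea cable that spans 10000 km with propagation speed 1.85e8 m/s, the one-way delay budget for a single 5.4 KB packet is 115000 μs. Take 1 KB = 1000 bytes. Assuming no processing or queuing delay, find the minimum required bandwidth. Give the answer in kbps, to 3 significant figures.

709 kbps

L = 43200 bits.
Propagation delay = 10000000 / 185000000 = 54054.1 μs.
Transmission budget = 115000 − 54054.1 = 60945.9 μs.
R ≥ L / t_tx = 43200 bits / 0.0609459 s = 709 kbps.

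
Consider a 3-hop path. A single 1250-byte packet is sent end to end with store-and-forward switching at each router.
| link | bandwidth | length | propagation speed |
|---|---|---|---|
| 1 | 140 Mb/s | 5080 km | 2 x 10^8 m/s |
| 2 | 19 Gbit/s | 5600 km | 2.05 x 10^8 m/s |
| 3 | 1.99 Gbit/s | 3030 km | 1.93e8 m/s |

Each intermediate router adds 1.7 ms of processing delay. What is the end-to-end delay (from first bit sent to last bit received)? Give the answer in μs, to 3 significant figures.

L = 1250 × 8 = 10000 bits.
Transmission delays (L/R per hop): 71.4286, 0.526316, 5.02513 μs; sum = 76.98 μs.
Propagation delays (d/s per hop): 25400, 27317.1, 15699.5 μs; sum = 68416.6 μs.
Processing at 2 router(s): 2 × 1.7 ms = 3400 μs.
End-to-end = 71900 μs.

71900 μs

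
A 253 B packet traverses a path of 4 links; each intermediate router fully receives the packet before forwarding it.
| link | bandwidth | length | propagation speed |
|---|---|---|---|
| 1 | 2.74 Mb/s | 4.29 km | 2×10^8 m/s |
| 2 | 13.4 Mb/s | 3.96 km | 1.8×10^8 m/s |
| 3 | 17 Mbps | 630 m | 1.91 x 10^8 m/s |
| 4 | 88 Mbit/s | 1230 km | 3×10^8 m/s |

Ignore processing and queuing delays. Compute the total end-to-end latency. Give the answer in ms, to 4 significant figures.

5.179 ms

L = 253 × 8 = 2024 bits.
Transmission delays (L/R per hop): 0.738686, 0.151045, 0.119059, 0.023 ms; sum = 1.03179 ms.
Propagation delays (d/s per hop): 0.02145, 0.022, 0.00329843, 4.1 ms; sum = 4.14675 ms.
End-to-end = 5.179 ms.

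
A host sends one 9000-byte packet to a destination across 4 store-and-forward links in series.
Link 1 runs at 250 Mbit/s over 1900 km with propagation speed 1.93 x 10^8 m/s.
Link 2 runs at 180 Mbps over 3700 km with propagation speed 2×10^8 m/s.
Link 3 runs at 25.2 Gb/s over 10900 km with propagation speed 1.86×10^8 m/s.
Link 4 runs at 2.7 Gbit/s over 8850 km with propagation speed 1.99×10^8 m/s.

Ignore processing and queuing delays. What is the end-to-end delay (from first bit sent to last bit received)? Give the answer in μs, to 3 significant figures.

132000 μs

L = 9000 × 8 = 72000 bits.
Transmission delays (L/R per hop): 288, 400, 2.85714, 26.6667 μs; sum = 717.524 μs.
Propagation delays (d/s per hop): 9844.56, 18500, 58602.2, 44472.4 μs; sum = 131419 μs.
End-to-end = 132000 μs.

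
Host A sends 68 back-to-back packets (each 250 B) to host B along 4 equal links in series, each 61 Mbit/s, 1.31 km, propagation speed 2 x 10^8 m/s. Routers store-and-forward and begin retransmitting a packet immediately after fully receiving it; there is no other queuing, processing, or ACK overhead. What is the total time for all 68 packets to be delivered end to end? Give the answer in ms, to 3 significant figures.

2.35 ms

Per-hop transmission t_tx = L/R = 2000/61000000 = 0.0327869 ms.
Per-hop propagation t_prop = 1310/200000000 = 0.00655 ms.
Pipeline fill: first packet needs 4·t_tx to clear all hops; remaining 67 packets each add one t_tx.
Total = (4+68-1)·t_tx + 4·t_prop = 71·0.0327869 + 4·0.00655 = 2.35 ms.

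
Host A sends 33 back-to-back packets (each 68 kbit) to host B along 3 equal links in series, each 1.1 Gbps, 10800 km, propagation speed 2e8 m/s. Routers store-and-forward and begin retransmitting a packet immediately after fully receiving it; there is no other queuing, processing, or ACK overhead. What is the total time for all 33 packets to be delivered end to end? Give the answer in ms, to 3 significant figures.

164 ms

Per-hop transmission t_tx = L/R = 68000/1100000000 = 0.0618182 ms.
Per-hop propagation t_prop = 10800000/200000000 = 54 ms.
Pipeline fill: first packet needs 3·t_tx to clear all hops; remaining 32 packets each add one t_tx.
Total = (3+33-1)·t_tx + 3·t_prop = 35·0.0618182 + 3·54 = 164 ms.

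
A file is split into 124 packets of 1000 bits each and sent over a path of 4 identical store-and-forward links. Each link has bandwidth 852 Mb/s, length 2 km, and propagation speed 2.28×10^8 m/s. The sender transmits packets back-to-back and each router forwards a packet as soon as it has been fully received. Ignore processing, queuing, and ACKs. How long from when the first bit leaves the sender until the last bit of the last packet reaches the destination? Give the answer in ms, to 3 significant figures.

0.184 ms

Per-hop transmission t_tx = L/R = 1000/852000000 = 0.00117371 ms.
Per-hop propagation t_prop = 2000/2.28e+08 = 0.00877193 ms.
Pipeline fill: first packet needs 4·t_tx to clear all hops; remaining 123 packets each add one t_tx.
Total = (4+124-1)·t_tx + 4·t_prop = 127·0.00117371 + 4·0.00877193 = 0.184 ms.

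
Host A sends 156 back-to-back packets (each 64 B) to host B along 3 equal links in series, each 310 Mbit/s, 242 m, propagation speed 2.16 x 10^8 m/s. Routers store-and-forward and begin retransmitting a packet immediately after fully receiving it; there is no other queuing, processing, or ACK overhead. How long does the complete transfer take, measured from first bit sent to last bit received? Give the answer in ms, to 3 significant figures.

0.264 ms

Per-hop transmission t_tx = L/R = 512/310000000 = 0.00165161 ms.
Per-hop propagation t_prop = 242/216000000 = 0.00112037 ms.
Pipeline fill: first packet needs 3·t_tx to clear all hops; remaining 155 packets each add one t_tx.
Total = (3+156-1)·t_tx + 3·t_prop = 158·0.00165161 + 3·0.00112037 = 0.264 ms.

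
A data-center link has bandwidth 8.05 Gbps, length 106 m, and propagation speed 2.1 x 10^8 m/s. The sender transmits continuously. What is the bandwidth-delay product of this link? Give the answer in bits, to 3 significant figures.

4060 bits

Propagation delay = 106 / 210000000 = 5.04762e-07 s.
BDP = R × t_prop = 8.05e+09 × 5.04762e-07 = 4063.33 bits.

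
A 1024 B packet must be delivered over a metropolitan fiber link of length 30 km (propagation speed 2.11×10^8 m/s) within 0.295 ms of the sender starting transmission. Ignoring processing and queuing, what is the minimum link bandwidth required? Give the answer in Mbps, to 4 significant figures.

L = 8192 bits.
Propagation delay = 30000 / 211000000 = 0.14218 ms.
Transmission budget = 0.295 − 0.14218 = 0.15282 ms.
R ≥ L / t_tx = 8192 bits / 0.00015282 s = 53.61 Mbps.

53.61 Mbps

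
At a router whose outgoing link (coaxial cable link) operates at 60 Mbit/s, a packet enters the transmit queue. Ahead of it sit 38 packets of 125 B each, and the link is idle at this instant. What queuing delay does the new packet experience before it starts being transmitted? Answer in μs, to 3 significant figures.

Each queued packet: L/R = 1000/60000000 = 16.6667 μs.
38 queued → 633.333 μs.
Queuing delay = 633 μs.

633 μs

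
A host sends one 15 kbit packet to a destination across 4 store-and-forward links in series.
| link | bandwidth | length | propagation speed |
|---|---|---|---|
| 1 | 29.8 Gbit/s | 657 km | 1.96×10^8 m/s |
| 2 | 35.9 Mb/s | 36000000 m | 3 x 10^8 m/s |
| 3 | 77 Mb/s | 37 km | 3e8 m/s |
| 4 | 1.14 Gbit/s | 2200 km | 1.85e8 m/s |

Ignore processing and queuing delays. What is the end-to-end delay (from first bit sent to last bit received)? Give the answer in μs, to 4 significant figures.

136000 μs

L = 15000 bits.
Transmission delays (L/R per hop): 0.503356, 417.827, 194.805, 13.1579 μs; sum = 626.294 μs.
Propagation delays (d/s per hop): 3352.04, 120000, 123.333, 11891.9 μs; sum = 135367 μs.
End-to-end = 136000 μs.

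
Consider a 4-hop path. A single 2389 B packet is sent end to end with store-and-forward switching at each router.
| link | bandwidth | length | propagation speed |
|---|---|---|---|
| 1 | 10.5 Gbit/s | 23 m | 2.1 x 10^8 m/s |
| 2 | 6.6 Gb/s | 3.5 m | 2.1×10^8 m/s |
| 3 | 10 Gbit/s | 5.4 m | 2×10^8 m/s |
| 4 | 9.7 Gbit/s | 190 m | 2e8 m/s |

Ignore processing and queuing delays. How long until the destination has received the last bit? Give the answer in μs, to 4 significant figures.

9.701 μs

L = 2389 × 8 = 19112 bits.
Transmission delays (L/R per hop): 1.82019, 2.89576, 1.9112, 1.97031 μs; sum = 8.59746 μs.
Propagation delays (d/s per hop): 0.109524, 0.0166667, 0.027, 0.95 μs; sum = 1.10319 μs.
End-to-end = 9.701 μs.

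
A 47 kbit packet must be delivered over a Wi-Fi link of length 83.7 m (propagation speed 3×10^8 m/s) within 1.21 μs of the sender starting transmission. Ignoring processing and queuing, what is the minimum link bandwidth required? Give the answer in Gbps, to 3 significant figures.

50.5 Gbps

Propagation delay = 83.7 / 300000000 = 0.279 μs.
Transmission budget = 1.21 − 0.279 = 0.931 μs.
R ≥ L / t_tx = 47000 bits / 9.31e-07 s = 50.5 Gbps.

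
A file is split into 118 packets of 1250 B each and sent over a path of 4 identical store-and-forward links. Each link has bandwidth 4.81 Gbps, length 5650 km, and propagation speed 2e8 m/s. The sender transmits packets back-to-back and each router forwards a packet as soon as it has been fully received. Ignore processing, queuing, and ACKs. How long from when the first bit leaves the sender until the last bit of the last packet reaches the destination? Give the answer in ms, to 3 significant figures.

113 ms

Per-hop transmission t_tx = L/R = 10000/4810000000 = 0.002079 ms.
Per-hop propagation t_prop = 5650000/200000000 = 28.25 ms.
Pipeline fill: first packet needs 4·t_tx to clear all hops; remaining 117 packets each add one t_tx.
Total = (4+118-1)·t_tx + 4·t_prop = 121·0.002079 + 4·28.25 = 113 ms.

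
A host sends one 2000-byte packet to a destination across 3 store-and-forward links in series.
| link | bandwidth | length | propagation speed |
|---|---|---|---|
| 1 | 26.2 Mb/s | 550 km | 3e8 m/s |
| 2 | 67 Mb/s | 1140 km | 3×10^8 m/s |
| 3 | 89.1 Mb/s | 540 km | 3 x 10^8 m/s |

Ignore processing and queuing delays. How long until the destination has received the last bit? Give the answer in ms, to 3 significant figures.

L = 2000 × 8 = 16000 bits.
Transmission delays (L/R per hop): 0.610687, 0.238806, 0.179574 ms; sum = 1.02907 ms.
Propagation delays (d/s per hop): 1.83333, 3.8, 1.8 ms; sum = 7.43333 ms.
End-to-end = 8.46 ms.

8.46 ms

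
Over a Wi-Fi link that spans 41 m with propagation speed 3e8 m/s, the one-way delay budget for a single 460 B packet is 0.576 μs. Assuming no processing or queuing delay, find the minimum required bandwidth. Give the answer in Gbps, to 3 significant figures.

8.38 Gbps

L = 3680 bits.
Propagation delay = 41 / 300000000 = 0.136667 μs.
Transmission budget = 0.576 − 0.136667 = 0.439333 μs.
R ≥ L / t_tx = 3680 bits / 4.39333e-07 s = 8.38 Gbps.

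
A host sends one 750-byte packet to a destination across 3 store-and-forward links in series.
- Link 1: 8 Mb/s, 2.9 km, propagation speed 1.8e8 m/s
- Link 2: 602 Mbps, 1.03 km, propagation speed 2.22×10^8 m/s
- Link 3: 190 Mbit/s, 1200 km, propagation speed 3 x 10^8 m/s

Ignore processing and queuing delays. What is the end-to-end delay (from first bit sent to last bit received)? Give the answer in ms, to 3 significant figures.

4.81 ms

L = 750 × 8 = 6000 bits.
Transmission delays (L/R per hop): 0.75, 0.00996678, 0.0315789 ms; sum = 0.791546 ms.
Propagation delays (d/s per hop): 0.0161111, 0.00463964, 4 ms; sum = 4.02075 ms.
End-to-end = 4.81 ms.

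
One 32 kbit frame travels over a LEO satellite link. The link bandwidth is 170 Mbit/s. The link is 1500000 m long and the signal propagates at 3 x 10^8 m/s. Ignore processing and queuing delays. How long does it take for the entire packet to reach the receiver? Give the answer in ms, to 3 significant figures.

L = 32000 bits.
Transmission delay = L/R = 32000 / 170000000 = 0.188235 ms.
Propagation delay = d/s = 1500000 m / 300000000 m/s = 5 ms.
Total = 5.19 ms.

5.19 ms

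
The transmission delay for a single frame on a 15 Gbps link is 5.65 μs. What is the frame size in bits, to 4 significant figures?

L = R × t_tx = 15000000000 b/s × 5.65e-06 s = 84750 bits.

84750 bits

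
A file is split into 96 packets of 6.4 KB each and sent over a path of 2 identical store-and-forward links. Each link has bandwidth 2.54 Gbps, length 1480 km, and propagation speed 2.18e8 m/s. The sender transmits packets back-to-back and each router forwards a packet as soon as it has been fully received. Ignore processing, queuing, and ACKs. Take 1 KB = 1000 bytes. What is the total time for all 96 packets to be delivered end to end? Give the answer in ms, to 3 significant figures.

Per-hop transmission t_tx = L/R = 51200/2540000000 = 0.0201575 ms.
Per-hop propagation t_prop = 1480000/2.18e+08 = 6.78899 ms.
Pipeline fill: first packet needs 2·t_tx to clear all hops; remaining 95 packets each add one t_tx.
Total = (2+96-1)·t_tx + 2·t_prop = 97·0.0201575 + 2·6.78899 = 15.5 ms.

15.5 ms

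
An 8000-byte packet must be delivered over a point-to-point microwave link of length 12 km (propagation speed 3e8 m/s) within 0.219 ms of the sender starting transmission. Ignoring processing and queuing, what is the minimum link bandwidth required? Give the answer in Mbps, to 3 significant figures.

L = 64000 bits.
Propagation delay = 12000 / 300000000 = 0.04 ms.
Transmission budget = 0.219 − 0.04 = 0.179 ms.
R ≥ L / t_tx = 64000 bits / 0.000179 s = 358 Mbps.

358 Mbps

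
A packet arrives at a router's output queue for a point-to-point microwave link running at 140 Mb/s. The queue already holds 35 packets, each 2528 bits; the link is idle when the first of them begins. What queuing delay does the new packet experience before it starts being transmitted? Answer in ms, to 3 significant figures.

Each queued packet: L/R = 2528/140000000 = 0.0180571 ms.
35 queued → 0.632 ms.
Queuing delay = 0.632 ms.

0.632 ms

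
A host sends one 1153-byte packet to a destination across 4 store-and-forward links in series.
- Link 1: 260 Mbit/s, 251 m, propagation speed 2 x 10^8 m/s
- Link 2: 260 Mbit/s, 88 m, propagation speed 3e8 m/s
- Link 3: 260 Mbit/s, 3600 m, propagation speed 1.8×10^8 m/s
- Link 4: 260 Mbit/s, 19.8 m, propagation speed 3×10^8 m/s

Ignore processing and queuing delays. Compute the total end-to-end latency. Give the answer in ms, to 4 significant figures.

L = 1153 × 8 = 9224 bits.
Transmission delay per hop = L/R = 9224/260000000 = 0.0354769 ms; 4 hops → 0.141908 ms.
Propagation delays (d/s per hop): 0.001255, 0.000293333, 0.02, 6.6e-05 ms; sum = 0.0216143 ms.
End-to-end = 0.1635 ms.

0.1635 ms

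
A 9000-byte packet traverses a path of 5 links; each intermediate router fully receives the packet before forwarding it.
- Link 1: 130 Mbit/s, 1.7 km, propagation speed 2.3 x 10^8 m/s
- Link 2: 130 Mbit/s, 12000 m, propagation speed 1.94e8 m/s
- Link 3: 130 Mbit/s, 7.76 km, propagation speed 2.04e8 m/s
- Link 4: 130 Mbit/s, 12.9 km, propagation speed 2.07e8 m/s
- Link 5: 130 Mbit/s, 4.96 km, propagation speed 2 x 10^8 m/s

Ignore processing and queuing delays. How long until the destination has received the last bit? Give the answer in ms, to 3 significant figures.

2.96 ms

L = 9000 × 8 = 72000 bits.
Transmission delay per hop = L/R = 72000/130000000 = 0.553846 ms; 5 hops → 2.76923 ms.
Propagation delays (d/s per hop): 0.0073913, 0.0618557, 0.0380392, 0.0623188, 0.0248 ms; sum = 0.194405 ms.
End-to-end = 2.96 ms.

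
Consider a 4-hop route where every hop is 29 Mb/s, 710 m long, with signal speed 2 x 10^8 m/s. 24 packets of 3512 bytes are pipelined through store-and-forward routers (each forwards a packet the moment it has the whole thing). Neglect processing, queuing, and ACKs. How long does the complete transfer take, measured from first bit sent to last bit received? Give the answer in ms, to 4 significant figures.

26.17 ms

Per-hop transmission t_tx = L/R = 28096/29000000 = 0.968828 ms.
Per-hop propagation t_prop = 710/200000000 = 0.00355 ms.
Pipeline fill: first packet needs 4·t_tx to clear all hops; remaining 23 packets each add one t_tx.
Total = (4+24-1)·t_tx + 4·t_prop = 27·0.968828 + 4·0.00355 = 26.17 ms.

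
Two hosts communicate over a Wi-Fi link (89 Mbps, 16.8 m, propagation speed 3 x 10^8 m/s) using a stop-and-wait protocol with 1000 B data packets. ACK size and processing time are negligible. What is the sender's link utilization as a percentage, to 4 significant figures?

99.88 %

t_tx = L/R = 8000/89000000 = 8.98876e-05 s.
t_prop = 16.8/300000000 = 5.6e-08 s; RTT = 1.12e-07 s.
Cycle = t_tx + RTT = 8.99996e-05 s.
Utilization = t_tx / cycle = 8.98876e-05/8.99996e-05 = 99.88 %.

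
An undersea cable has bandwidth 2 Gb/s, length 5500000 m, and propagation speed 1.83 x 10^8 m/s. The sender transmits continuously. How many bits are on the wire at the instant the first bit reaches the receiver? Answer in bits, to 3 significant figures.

60100000 bits

Propagation delay = 5500000 / 183000000 = 0.0300546 s.
BDP = R × t_prop = 2000000000 × 0.0300546 = 60109300 bits.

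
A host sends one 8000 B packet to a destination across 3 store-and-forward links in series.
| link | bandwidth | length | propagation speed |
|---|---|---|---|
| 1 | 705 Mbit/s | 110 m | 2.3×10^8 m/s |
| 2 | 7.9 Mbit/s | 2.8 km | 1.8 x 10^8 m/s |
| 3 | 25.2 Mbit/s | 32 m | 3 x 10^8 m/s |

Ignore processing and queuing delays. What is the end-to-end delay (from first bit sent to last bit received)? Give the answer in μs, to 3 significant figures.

10700 μs

L = 8000 × 8 = 64000 bits.
Transmission delays (L/R per hop): 90.7801, 8101.27, 2539.68 μs; sum = 10731.7 μs.
Propagation delays (d/s per hop): 0.478261, 15.5556, 0.106667 μs; sum = 16.1405 μs.
End-to-end = 10700 μs.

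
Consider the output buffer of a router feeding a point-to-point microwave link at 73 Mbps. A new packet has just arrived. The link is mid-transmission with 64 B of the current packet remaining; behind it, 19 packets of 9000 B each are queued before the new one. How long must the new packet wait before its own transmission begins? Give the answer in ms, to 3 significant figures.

Each queued packet: L/R = 72000/73000000 = 0.986301 ms.
19 queued → 18.7397 ms.
Plus remaining 512 bits of current packet: 0.0070137 ms.
Queuing delay = 18.7 ms.

18.7 ms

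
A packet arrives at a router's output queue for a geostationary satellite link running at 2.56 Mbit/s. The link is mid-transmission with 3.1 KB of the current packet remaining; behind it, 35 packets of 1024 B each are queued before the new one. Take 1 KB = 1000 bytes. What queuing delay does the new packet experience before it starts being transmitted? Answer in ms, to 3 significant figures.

Each queued packet: L/R = 8192/2560000 = 3.2 ms.
35 queued → 112 ms.
Plus remaining 24800 bits of current packet: 9.6875 ms.
Queuing delay = 122 ms.

122 ms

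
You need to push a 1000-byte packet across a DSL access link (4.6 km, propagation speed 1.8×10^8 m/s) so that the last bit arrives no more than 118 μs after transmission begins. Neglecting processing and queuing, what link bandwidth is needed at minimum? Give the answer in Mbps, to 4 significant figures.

L = 8000 bits.
Propagation delay = 4600 / 180000000 = 25.5556 μs.
Transmission budget = 118 − 25.5556 = 92.4444 μs.
R ≥ L / t_tx = 8000 bits / 9.24444e-05 s = 86.54 Mbps.

86.54 Mbps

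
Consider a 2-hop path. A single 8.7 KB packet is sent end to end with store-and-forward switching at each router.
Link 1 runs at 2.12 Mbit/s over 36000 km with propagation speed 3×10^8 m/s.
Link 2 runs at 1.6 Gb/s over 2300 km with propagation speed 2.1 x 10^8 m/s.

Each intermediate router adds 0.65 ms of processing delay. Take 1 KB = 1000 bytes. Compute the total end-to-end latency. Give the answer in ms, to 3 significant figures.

L = 69600 bits.
Transmission delays (L/R per hop): 32.8302, 0.0435 ms; sum = 32.8737 ms.
Propagation delays (d/s per hop): 120, 10.9524 ms; sum = 130.952 ms.
Processing at 1 router(s): 1 × 0.65 ms = 0.65 ms.
End-to-end = 164 ms.

164 ms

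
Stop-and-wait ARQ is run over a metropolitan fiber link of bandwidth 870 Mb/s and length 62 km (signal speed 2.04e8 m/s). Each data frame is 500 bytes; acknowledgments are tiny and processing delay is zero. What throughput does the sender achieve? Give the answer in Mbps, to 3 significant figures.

6.53 Mbps

t_tx = L/R = 4000/870000000 = 4.5977e-06 s.
t_prop = 62000/204000000 = 0.000303922 s; RTT = 0.000607843 s.
Cycle = t_tx + RTT = 0.000612441 s.
Throughput = L / cycle = 4000 / 0.000612441 = 6.53 Mbps.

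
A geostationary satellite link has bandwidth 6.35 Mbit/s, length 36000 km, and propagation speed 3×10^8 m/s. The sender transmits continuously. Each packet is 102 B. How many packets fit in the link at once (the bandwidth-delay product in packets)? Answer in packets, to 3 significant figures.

934 packets

Propagation delay = 36000000 / 300000000 = 0.12 s.
BDP = R × t_prop = 6350000 × 0.12 = 762000 bits.
In packets of 816 bits: 934 packets.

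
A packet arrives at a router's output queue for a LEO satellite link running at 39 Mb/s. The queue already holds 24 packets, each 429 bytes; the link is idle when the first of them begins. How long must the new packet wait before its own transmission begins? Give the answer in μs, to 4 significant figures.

Each queued packet: L/R = 3432/39000000 = 88 μs.
24 queued → 2112 μs.
Queuing delay = 2112 μs.

2112 μs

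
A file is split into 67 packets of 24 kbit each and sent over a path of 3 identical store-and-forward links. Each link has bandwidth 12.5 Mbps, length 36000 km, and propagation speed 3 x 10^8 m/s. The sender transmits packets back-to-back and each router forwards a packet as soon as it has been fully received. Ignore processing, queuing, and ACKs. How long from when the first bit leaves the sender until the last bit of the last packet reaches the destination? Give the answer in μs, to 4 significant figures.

Per-hop transmission t_tx = L/R = 24000/12500000 = 1920 μs.
Per-hop propagation t_prop = 36000000/300000000 = 120000 μs.
Pipeline fill: first packet needs 3·t_tx to clear all hops; remaining 66 packets each add one t_tx.
Total = (3+67-1)·t_tx + 3·t_prop = 69·1920 + 3·120000 = 492500 μs.

492500 μs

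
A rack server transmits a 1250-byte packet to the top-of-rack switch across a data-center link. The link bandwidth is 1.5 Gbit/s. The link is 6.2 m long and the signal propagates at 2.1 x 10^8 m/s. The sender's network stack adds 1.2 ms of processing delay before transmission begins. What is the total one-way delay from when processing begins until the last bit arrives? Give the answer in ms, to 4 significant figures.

1.207 ms

L = 1250 × 8 = 10000 bits.
Transmission delay = L/R = 10000 / 1500000000 = 0.00666667 ms.
Propagation delay = d/s = 6.2 m / 210000000 m/s = 2.95238e-05 ms.
Plus processing delay 1.2 ms = 1.2 ms.
Total = 1.207 ms.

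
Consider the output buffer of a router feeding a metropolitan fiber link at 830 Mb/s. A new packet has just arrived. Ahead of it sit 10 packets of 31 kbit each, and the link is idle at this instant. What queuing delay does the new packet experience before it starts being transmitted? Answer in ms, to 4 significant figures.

Each queued packet: L/R = 31000/830000000 = 0.0373494 ms.
10 queued → 0.373494 ms.
Queuing delay = 0.3735 ms.

0.3735 ms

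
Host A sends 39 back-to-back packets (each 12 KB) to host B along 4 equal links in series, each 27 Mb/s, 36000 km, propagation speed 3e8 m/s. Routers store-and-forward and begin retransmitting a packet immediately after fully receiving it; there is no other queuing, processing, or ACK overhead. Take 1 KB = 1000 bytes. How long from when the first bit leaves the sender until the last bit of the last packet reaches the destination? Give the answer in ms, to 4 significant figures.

629.3 ms

Per-hop transmission t_tx = L/R = 96000/27000000 = 3.55556 ms.
Per-hop propagation t_prop = 36000000/300000000 = 120 ms.
Pipeline fill: first packet needs 4·t_tx to clear all hops; remaining 38 packets each add one t_tx.
Total = (4+39-1)·t_tx + 4·t_prop = 42·3.55556 + 4·120 = 629.3 ms.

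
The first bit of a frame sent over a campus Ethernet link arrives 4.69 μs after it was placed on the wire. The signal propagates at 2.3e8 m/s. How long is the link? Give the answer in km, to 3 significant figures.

1.08 km

d = s × t_prop = 2.3e+08 × 4.69e-06 = 1.08 km.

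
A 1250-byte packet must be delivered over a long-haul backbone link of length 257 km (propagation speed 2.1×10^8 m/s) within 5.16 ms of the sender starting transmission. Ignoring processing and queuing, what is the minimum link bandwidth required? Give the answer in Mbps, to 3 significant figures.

2.54 Mbps

L = 10000 bits.
Propagation delay = 257000 / 210000000 = 1.22381 ms.
Transmission budget = 5.16 − 1.22381 = 3.93619 ms.
R ≥ L / t_tx = 10000 bits / 0.00393619 s = 2.54 Mbps.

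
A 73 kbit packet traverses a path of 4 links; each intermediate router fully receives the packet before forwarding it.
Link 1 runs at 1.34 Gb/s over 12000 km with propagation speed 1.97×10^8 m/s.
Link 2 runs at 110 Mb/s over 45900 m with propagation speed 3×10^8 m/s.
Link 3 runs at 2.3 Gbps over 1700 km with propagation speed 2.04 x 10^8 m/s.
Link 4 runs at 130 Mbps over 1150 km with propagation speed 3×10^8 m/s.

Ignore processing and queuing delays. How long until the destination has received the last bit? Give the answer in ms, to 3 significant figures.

74.5 ms

L = 73000 bits.
Transmission delays (L/R per hop): 0.0544776, 0.663636, 0.0317391, 0.561538 ms; sum = 1.31139 ms.
Propagation delays (d/s per hop): 60.9137, 0.153, 8.33333, 3.83333 ms; sum = 73.2334 ms.
End-to-end = 74.5 ms.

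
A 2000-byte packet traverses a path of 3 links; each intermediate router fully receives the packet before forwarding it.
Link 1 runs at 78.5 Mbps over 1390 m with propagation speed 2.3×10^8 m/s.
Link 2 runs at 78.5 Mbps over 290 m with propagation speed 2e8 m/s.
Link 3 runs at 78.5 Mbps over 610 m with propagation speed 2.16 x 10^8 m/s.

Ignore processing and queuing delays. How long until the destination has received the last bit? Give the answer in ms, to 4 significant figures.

L = 2000 × 8 = 16000 bits.
Transmission delay per hop = L/R = 16000/78500000 = 0.203822 ms; 3 hops → 0.611465 ms.
Propagation delays (d/s per hop): 0.00604348, 0.00145, 0.00282407 ms; sum = 0.0103176 ms.
End-to-end = 0.6218 ms.

0.6218 ms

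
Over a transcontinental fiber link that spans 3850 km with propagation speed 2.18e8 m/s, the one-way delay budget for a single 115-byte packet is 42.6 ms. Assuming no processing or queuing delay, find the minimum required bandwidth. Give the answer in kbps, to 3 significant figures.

36.9 kbps

L = 920 bits.
Propagation delay = 3850000 / 2.18e+08 = 17.6606 ms.
Transmission budget = 42.6 − 17.6606 = 24.9394 ms.
R ≥ L / t_tx = 920 bits / 0.0249394 s = 36.9 kbps.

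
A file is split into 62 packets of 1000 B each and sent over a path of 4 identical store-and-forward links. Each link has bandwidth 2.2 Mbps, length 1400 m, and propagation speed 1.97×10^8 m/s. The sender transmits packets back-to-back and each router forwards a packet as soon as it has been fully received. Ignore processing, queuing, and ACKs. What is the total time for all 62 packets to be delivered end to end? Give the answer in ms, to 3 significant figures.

236 ms

Per-hop transmission t_tx = L/R = 8000/2200000 = 3.63636 ms.
Per-hop propagation t_prop = 1400/197000000 = 0.0071066 ms.
Pipeline fill: first packet needs 4·t_tx to clear all hops; remaining 61 packets each add one t_tx.
Total = (4+62-1)·t_tx + 4·t_prop = 65·3.63636 + 4·0.0071066 = 236 ms.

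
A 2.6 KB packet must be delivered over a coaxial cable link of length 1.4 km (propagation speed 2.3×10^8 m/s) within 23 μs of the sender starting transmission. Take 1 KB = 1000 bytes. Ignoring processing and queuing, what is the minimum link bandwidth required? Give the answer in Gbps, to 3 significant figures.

1.23 Gbps

L = 20800 bits.
Propagation delay = 1400 / 2.3e+08 = 6.08696 μs.
Transmission budget = 23 − 6.08696 = 16.913 μs.
R ≥ L / t_tx = 20800 bits / 1.6913e-05 s = 1.23 Gbps.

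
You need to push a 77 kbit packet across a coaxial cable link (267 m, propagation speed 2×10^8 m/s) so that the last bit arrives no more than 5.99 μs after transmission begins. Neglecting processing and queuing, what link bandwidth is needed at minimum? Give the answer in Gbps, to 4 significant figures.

Propagation delay = 267 / 200000000 = 1.335 μs.
Transmission budget = 5.99 − 1.335 = 4.655 μs.
R ≥ L / t_tx = 77000 bits / 4.655e-06 s = 16.54 Gbps.

16.54 Gbps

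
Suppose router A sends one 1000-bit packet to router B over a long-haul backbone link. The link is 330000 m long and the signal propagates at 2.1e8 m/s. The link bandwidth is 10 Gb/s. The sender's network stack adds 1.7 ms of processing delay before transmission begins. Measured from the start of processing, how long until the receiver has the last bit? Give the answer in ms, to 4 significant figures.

3.272 ms

Transmission delay = L/R = 1000 / 10000000000 = 0.0001 ms.
Propagation delay = d/s = 330000 m / 210000000 m/s = 1.57143 ms.
Plus processing delay 1.7 ms = 1.7 ms.
Total = 3.272 ms.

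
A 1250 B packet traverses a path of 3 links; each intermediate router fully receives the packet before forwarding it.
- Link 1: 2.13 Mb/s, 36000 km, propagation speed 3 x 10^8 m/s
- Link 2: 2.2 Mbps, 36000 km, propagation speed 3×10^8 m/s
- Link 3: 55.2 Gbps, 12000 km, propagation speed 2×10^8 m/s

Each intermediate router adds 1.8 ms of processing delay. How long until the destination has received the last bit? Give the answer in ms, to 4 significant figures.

312.8 ms

L = 1250 × 8 = 10000 bits.
Transmission delays (L/R per hop): 4.69484, 4.54545, 0.000181159 ms; sum = 9.24047 ms.
Propagation delays (d/s per hop): 120, 120, 60 ms; sum = 300 ms.
Processing at 2 router(s): 2 × 1.8 ms = 3.6 ms.
End-to-end = 312.8 ms.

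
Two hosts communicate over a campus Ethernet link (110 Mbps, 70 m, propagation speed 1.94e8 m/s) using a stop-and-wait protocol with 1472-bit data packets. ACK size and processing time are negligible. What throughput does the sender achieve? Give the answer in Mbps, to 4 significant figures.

t_tx = L/R = 1472/110000000 = 1.33818e-05 s.
t_prop = 70/194000000 = 3.60825e-07 s; RTT = 7.21649e-07 s.
Cycle = t_tx + RTT = 1.41035e-05 s.
Throughput = L / cycle = 1472 / 1.41035e-05 = 104.4 Mbps.

104.4 Mbps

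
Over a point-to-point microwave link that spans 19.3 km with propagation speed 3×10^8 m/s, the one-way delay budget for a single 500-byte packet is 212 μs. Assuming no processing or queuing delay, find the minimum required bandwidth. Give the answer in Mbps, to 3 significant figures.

L = 4000 bits.
Propagation delay = 19300 / 300000000 = 64.3333 μs.
Transmission budget = 212 − 64.3333 = 147.667 μs.
R ≥ L / t_tx = 4000 bits / 0.000147667 s = 27.1 Mbps.

27.1 Mbps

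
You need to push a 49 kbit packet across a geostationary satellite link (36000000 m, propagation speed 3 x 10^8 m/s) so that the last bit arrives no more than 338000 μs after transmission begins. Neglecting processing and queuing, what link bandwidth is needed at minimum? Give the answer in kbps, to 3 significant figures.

Propagation delay = 36000000 / 300000000 = 120000 μs.
Transmission budget = 338000 − 120000 = 218000 μs.
R ≥ L / t_tx = 49000 bits / 0.218 s = 225 kbps.

225 kbps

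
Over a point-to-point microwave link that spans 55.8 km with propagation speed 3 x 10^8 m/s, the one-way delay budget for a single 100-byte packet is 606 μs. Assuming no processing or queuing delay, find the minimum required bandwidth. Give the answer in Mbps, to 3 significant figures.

1.90 Mbps

L = 800 bits.
Propagation delay = 55800 / 300000000 = 186 μs.
Transmission budget = 606 − 186 = 420 μs.
R ≥ L / t_tx = 800 bits / 0.00042 s = 1.90 Mbps.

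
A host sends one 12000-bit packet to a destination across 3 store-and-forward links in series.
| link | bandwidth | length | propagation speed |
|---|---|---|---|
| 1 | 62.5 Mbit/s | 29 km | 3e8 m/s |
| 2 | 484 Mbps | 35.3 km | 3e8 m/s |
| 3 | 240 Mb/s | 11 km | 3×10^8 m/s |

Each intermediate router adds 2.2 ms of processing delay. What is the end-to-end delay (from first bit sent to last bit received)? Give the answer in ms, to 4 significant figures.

4.918 ms

Transmission delays (L/R per hop): 0.192, 0.0247934, 0.05 ms; sum = 0.266793 ms.
Propagation delays (d/s per hop): 0.0966667, 0.117667, 0.0366667 ms; sum = 0.251 ms.
Processing at 2 router(s): 2 × 2.2 ms = 4.4 ms.
End-to-end = 4.918 ms.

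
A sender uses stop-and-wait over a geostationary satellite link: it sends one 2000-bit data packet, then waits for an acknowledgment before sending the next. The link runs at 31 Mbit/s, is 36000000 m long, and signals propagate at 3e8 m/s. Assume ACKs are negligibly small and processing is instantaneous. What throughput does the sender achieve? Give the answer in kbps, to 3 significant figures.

t_tx = L/R = 2000/31000000 = 6.45161e-05 s.
t_prop = 36000000/300000000 = 0.12 s; RTT = 0.24 s.
Cycle = t_tx + RTT = 0.240065 s.
Throughput = L / cycle = 2000 / 0.240065 = 8.33 kbps.

8.33 kbps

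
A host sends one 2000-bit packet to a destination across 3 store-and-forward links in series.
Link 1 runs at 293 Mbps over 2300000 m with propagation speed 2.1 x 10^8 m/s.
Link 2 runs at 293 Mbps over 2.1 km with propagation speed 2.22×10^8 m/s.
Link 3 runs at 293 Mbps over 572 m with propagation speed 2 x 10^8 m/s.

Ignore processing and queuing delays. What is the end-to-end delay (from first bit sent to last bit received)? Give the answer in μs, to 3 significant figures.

Transmission delay per hop = L/R = 2000/293000000 = 6.82594 μs; 3 hops → 20.4778 μs.
Propagation delays (d/s per hop): 10952.4, 9.45946, 2.86 μs; sum = 10964.7 μs.
End-to-end = 11000 μs.

11000 μs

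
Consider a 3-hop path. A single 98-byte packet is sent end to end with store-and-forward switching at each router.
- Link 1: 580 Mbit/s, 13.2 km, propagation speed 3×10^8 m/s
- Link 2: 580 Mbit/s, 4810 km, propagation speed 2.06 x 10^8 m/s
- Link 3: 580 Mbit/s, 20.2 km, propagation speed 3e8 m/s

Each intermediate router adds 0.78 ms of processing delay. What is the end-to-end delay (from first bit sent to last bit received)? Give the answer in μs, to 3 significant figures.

25000 μs

L = 98 × 8 = 784 bits.
Transmission delay per hop = L/R = 784/580000000 = 1.35172 μs; 3 hops → 4.05517 μs.
Propagation delays (d/s per hop): 44, 23349.5, 67.3333 μs; sum = 23460.8 μs.
Processing at 2 router(s): 2 × 0.78 ms = 1560 μs.
End-to-end = 25000 μs.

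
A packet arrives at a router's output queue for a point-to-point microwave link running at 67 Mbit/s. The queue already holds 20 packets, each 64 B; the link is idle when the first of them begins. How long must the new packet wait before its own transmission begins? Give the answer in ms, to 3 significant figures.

Each queued packet: L/R = 512/67000000 = 0.00764179 ms.
20 queued → 0.152836 ms.
Queuing delay = 0.153 ms.

0.153 ms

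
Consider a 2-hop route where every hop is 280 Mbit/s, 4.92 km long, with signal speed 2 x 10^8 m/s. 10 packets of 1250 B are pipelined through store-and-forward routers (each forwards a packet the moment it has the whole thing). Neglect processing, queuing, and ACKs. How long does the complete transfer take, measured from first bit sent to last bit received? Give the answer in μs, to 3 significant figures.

442 μs

Per-hop transmission t_tx = L/R = 10000/280000000 = 35.7143 μs.
Per-hop propagation t_prop = 4920/200000000 = 24.6 μs.
Pipeline fill: first packet needs 2·t_tx to clear all hops; remaining 9 packets each add one t_tx.
Total = (2+10-1)·t_tx + 2·t_prop = 11·35.7143 + 2·24.6 = 442 μs.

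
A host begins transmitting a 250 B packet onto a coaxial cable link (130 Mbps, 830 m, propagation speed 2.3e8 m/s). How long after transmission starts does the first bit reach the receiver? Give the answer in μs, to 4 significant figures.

First bit experiences only propagation delay: d/s = 830/2.3e+08 = 3.609 μs.

3.609 μs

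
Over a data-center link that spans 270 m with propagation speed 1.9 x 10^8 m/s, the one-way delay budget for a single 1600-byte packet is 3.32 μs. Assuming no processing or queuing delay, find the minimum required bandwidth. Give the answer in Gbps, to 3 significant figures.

6.74 Gbps

L = 12800 bits.
Propagation delay = 270 / 190000000 = 1.42105 μs.
Transmission budget = 3.32 − 1.42105 = 1.89895 μs.
R ≥ L / t_tx = 12800 bits / 1.89895e-06 s = 6.74 Gbps.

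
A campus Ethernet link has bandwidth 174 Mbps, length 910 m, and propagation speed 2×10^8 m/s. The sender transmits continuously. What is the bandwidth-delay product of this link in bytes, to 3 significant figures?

99.0 bytes

Propagation delay = 910 / 200000000 = 4.55e-06 s.
BDP = R × t_prop = 174000000 × 4.55e-06 = 791.7 bits.
In bytes: 791.7/8 = 99.0 bytes.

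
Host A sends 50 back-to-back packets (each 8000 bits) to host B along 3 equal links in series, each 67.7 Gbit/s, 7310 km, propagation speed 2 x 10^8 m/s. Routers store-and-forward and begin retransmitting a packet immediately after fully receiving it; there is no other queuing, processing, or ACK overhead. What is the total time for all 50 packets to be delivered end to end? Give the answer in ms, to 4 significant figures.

109.7 ms

Per-hop transmission t_tx = L/R = 8000/67700000000 = 0.000118168 ms.
Per-hop propagation t_prop = 7310000/200000000 = 36.55 ms.
Pipeline fill: first packet needs 3·t_tx to clear all hops; remaining 49 packets each add one t_tx.
Total = (3+50-1)·t_tx + 3·t_prop = 52·0.000118168 + 3·36.55 = 109.7 ms.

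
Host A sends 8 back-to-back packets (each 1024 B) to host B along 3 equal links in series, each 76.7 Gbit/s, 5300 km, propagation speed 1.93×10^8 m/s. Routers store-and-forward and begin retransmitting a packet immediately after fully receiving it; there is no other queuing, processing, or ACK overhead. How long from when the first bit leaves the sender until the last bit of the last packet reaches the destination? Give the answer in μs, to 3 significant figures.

Per-hop transmission t_tx = L/R = 8192/76700000000 = 0.106806 μs.
Per-hop propagation t_prop = 5300000/193000000 = 27461.1 μs.
Pipeline fill: first packet needs 3·t_tx to clear all hops; remaining 7 packets each add one t_tx.
Total = (3+8-1)·t_tx + 3·t_prop = 10·0.106806 + 3·27461.1 = 82400 μs.

82400 μs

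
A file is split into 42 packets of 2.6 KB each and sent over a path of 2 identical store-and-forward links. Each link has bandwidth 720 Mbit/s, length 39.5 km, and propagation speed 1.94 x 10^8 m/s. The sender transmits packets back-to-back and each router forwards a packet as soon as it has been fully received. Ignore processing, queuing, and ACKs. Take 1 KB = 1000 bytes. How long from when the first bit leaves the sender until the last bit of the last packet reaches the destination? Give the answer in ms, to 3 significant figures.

Per-hop transmission t_tx = L/R = 20800/720000000 = 0.0288889 ms.
Per-hop propagation t_prop = 39500/194000000 = 0.203608 ms.
Pipeline fill: first packet needs 2·t_tx to clear all hops; remaining 41 packets each add one t_tx.
Total = (2+42-1)·t_tx + 2·t_prop = 43·0.0288889 + 2·0.203608 = 1.65 ms.

1.65 ms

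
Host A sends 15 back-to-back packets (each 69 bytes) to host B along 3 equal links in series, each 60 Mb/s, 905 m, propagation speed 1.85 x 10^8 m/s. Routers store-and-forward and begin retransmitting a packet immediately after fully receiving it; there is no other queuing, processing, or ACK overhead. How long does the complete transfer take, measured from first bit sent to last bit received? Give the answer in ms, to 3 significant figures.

0.171 ms

Per-hop transmission t_tx = L/R = 552/60000000 = 0.0092 ms.
Per-hop propagation t_prop = 905/185000000 = 0.00489189 ms.
Pipeline fill: first packet needs 3·t_tx to clear all hops; remaining 14 packets each add one t_tx.
Total = (3+15-1)·t_tx + 3·t_prop = 17·0.0092 + 3·0.00489189 = 0.171 ms.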